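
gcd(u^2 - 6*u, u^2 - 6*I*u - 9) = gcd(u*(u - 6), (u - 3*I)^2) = 1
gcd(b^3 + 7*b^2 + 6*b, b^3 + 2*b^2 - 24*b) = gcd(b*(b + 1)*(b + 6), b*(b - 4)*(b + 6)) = b^2 + 6*b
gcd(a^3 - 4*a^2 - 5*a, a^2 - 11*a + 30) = a - 5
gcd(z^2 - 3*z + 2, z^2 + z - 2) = z - 1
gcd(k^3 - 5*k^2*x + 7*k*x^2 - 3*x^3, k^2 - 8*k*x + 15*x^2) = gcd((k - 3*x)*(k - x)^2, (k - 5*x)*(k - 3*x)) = -k + 3*x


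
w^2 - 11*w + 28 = (w - 7)*(w - 4)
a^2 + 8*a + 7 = (a + 1)*(a + 7)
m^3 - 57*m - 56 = (m - 8)*(m + 1)*(m + 7)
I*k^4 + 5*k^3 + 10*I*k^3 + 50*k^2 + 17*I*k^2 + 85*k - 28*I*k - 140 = (k + 4)*(k + 7)*(k - 5*I)*(I*k - I)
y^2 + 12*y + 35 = (y + 5)*(y + 7)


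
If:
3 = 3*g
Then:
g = 1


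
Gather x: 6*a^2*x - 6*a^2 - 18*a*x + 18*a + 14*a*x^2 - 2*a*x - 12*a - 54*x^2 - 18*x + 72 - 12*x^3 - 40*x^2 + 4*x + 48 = -6*a^2 + 6*a - 12*x^3 + x^2*(14*a - 94) + x*(6*a^2 - 20*a - 14) + 120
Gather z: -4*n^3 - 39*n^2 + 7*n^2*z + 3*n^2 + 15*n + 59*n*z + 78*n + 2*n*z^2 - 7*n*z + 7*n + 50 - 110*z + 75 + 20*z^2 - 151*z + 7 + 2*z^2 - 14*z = -4*n^3 - 36*n^2 + 100*n + z^2*(2*n + 22) + z*(7*n^2 + 52*n - 275) + 132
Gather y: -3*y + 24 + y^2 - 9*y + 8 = y^2 - 12*y + 32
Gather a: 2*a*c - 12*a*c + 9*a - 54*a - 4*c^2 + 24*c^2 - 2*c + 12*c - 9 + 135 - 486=a*(-10*c - 45) + 20*c^2 + 10*c - 360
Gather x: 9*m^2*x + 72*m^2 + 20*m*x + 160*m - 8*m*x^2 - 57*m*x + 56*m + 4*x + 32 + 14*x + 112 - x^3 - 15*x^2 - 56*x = 72*m^2 + 216*m - x^3 + x^2*(-8*m - 15) + x*(9*m^2 - 37*m - 38) + 144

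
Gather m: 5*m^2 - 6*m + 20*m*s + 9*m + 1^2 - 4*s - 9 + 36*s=5*m^2 + m*(20*s + 3) + 32*s - 8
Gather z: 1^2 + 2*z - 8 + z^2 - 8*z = z^2 - 6*z - 7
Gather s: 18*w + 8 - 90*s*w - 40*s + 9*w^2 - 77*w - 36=s*(-90*w - 40) + 9*w^2 - 59*w - 28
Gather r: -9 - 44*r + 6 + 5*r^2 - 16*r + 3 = 5*r^2 - 60*r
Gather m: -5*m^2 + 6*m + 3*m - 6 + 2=-5*m^2 + 9*m - 4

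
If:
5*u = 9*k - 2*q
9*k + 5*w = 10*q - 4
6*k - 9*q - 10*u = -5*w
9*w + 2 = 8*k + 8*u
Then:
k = -294/1261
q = -226/1261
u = -2194/6305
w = -4658/6305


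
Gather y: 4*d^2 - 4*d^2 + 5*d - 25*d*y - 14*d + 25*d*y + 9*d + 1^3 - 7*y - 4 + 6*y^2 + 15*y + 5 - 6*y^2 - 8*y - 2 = 0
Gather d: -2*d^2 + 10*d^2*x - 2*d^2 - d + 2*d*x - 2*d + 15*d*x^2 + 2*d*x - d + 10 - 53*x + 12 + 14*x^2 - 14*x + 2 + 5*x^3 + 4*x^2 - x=d^2*(10*x - 4) + d*(15*x^2 + 4*x - 4) + 5*x^3 + 18*x^2 - 68*x + 24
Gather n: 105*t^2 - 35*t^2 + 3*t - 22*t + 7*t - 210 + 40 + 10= 70*t^2 - 12*t - 160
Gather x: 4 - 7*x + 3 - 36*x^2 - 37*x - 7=-36*x^2 - 44*x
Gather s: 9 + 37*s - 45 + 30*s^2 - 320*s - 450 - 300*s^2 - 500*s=-270*s^2 - 783*s - 486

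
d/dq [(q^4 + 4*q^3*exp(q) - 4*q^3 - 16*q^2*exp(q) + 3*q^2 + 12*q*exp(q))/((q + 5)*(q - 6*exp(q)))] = (q*(q + 5)*(6*exp(q) - 1)*(q^3 + 4*q^2*exp(q) - 4*q^2 - 16*q*exp(q) + 3*q + 12*exp(q)) + q*(q - 6*exp(q))*(-q^3 - 4*q^2*exp(q) + 4*q^2 + 16*q*exp(q) - 3*q - 12*exp(q)) + 2*(q + 5)*(q - 6*exp(q))*(2*q^3*exp(q) + 2*q^3 - 2*q^2*exp(q) - 6*q^2 - 10*q*exp(q) + 3*q + 6*exp(q)))/((q + 5)^2*(q - 6*exp(q))^2)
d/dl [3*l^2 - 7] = 6*l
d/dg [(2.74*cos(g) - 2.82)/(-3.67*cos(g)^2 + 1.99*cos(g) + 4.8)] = (-10.0558*cos(g)^2 + 20.6988*cos(g) - 18.7638)*sin(g)/(13.4689*cos(g)^4 - 14.6066*cos(g)^3 - 31.2719*cos(g)^2 + 19.104*cos(g) + 23.04)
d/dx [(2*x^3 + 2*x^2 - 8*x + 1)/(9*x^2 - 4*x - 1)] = 2*(9*x^4 - 8*x^3 + 29*x^2 - 11*x + 6)/(81*x^4 - 72*x^3 - 2*x^2 + 8*x + 1)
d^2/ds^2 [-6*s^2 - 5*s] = -12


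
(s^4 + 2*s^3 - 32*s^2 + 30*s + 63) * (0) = 0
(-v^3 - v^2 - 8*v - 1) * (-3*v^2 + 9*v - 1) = 3*v^5 - 6*v^4 + 16*v^3 - 68*v^2 - v + 1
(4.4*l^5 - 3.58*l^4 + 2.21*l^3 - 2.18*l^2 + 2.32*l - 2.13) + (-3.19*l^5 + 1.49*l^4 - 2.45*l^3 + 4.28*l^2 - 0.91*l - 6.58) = 1.21*l^5 - 2.09*l^4 - 0.24*l^3 + 2.1*l^2 + 1.41*l - 8.71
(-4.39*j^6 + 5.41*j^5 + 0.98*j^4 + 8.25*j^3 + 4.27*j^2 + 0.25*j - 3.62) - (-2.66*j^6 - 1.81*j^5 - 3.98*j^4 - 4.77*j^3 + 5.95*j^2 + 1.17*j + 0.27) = -1.73*j^6 + 7.22*j^5 + 4.96*j^4 + 13.02*j^3 - 1.68*j^2 - 0.92*j - 3.89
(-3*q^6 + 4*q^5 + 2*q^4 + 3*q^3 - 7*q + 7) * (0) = 0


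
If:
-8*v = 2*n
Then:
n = -4*v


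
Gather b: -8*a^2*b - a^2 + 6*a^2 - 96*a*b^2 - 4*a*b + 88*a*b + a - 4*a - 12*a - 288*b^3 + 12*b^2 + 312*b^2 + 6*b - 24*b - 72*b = 5*a^2 - 15*a - 288*b^3 + b^2*(324 - 96*a) + b*(-8*a^2 + 84*a - 90)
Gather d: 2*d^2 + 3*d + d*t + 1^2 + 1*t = 2*d^2 + d*(t + 3) + t + 1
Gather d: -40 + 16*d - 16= 16*d - 56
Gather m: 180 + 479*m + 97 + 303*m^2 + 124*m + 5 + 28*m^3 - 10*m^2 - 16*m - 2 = 28*m^3 + 293*m^2 + 587*m + 280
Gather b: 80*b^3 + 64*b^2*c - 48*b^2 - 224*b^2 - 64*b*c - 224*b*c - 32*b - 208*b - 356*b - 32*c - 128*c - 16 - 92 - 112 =80*b^3 + b^2*(64*c - 272) + b*(-288*c - 596) - 160*c - 220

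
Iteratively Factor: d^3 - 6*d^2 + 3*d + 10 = (d + 1)*(d^2 - 7*d + 10) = (d - 2)*(d + 1)*(d - 5)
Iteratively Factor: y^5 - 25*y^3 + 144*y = (y - 4)*(y^4 + 4*y^3 - 9*y^2 - 36*y) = (y - 4)*(y + 3)*(y^3 + y^2 - 12*y) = (y - 4)*(y + 3)*(y + 4)*(y^2 - 3*y) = (y - 4)*(y - 3)*(y + 3)*(y + 4)*(y)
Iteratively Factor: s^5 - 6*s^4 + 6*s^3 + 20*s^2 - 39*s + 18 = (s - 1)*(s^4 - 5*s^3 + s^2 + 21*s - 18) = (s - 1)^2*(s^3 - 4*s^2 - 3*s + 18) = (s - 3)*(s - 1)^2*(s^2 - s - 6) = (s - 3)^2*(s - 1)^2*(s + 2)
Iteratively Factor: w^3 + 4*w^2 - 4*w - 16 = (w + 4)*(w^2 - 4) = (w - 2)*(w + 4)*(w + 2)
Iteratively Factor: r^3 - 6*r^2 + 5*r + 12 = (r + 1)*(r^2 - 7*r + 12) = (r - 3)*(r + 1)*(r - 4)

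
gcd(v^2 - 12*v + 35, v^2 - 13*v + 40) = v - 5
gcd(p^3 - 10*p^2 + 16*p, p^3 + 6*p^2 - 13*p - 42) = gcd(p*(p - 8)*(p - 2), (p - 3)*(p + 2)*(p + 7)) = 1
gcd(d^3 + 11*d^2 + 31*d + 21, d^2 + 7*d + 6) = d + 1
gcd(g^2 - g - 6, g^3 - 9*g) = g - 3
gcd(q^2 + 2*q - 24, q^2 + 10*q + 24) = q + 6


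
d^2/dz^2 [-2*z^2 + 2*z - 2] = -4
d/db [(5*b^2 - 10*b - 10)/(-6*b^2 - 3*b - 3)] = 25*b*(-b - 2)/(3*(4*b^4 + 4*b^3 + 5*b^2 + 2*b + 1))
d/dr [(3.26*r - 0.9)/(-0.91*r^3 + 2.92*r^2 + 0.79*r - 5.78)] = (5.9332*r^3 - 11.9762*r^2 + 5.256*r - 18.1318)/(0.8281*r^6 - 5.3144*r^5 + 7.0886*r^4 + 15.1332*r^3 - 33.1311*r^2 - 9.1324*r + 33.4084)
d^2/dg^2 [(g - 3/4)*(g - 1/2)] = 2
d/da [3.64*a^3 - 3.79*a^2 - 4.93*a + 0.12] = 10.92*a^2 - 7.58*a - 4.93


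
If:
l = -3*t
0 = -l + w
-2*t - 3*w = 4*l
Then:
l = 0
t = 0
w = 0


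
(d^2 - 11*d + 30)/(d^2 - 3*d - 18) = (d - 5)/(d + 3)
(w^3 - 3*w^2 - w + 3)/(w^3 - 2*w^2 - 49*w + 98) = (w^3 - 3*w^2 - w + 3)/(w^3 - 2*w^2 - 49*w + 98)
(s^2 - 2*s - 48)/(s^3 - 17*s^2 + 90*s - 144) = (s + 6)/(s^2 - 9*s + 18)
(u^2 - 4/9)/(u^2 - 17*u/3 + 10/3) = (u + 2/3)/(u - 5)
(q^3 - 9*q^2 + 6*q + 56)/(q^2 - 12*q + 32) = (q^2 - 5*q - 14)/(q - 8)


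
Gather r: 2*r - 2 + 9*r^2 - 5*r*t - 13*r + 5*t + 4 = 9*r^2 + r*(-5*t - 11) + 5*t + 2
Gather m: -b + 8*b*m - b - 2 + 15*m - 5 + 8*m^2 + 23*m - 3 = -2*b + 8*m^2 + m*(8*b + 38) - 10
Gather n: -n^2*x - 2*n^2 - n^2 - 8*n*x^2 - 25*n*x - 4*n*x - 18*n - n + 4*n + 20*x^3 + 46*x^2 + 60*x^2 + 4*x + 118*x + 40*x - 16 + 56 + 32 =n^2*(-x - 3) + n*(-8*x^2 - 29*x - 15) + 20*x^3 + 106*x^2 + 162*x + 72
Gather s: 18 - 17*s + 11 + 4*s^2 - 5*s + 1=4*s^2 - 22*s + 30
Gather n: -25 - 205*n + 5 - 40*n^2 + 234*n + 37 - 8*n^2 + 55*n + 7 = -48*n^2 + 84*n + 24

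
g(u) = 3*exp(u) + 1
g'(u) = 3*exp(u)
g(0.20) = 4.66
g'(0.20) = 3.66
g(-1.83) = 1.48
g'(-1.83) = 0.48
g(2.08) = 25.01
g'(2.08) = 24.01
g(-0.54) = 2.75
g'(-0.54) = 1.75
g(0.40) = 5.48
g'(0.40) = 4.48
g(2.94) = 57.75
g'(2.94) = 56.75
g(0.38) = 5.39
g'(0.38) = 4.39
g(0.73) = 7.23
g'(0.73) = 6.23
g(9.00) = 24310.25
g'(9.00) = 24309.25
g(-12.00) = 1.00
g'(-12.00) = 0.00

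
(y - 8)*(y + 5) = y^2 - 3*y - 40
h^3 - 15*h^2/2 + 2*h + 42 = (h - 6)*(h - 7/2)*(h + 2)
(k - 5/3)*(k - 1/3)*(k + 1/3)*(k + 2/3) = k^4 - k^3 - 11*k^2/9 + k/9 + 10/81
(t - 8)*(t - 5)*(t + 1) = t^3 - 12*t^2 + 27*t + 40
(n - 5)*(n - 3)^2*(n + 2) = n^4 - 9*n^3 + 17*n^2 + 33*n - 90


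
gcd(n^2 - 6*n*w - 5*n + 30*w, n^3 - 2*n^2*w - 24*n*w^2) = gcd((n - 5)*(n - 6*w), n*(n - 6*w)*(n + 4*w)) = -n + 6*w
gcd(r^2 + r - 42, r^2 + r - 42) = r^2 + r - 42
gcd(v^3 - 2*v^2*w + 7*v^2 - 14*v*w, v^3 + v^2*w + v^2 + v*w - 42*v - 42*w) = v + 7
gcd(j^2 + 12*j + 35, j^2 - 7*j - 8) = 1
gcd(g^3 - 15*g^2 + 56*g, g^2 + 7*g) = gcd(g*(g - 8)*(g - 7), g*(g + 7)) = g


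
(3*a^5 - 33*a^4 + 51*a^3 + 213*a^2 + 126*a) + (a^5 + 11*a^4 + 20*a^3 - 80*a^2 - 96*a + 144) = 4*a^5 - 22*a^4 + 71*a^3 + 133*a^2 + 30*a + 144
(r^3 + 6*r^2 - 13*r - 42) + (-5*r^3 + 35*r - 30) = -4*r^3 + 6*r^2 + 22*r - 72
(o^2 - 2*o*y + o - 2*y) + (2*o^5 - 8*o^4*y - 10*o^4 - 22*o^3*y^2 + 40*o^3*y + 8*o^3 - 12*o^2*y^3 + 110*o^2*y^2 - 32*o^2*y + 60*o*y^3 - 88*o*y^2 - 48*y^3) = 2*o^5 - 8*o^4*y - 10*o^4 - 22*o^3*y^2 + 40*o^3*y + 8*o^3 - 12*o^2*y^3 + 110*o^2*y^2 - 32*o^2*y + o^2 + 60*o*y^3 - 88*o*y^2 - 2*o*y + o - 48*y^3 - 2*y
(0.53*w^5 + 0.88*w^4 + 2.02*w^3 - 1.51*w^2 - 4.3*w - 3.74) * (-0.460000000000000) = -0.2438*w^5 - 0.4048*w^4 - 0.9292*w^3 + 0.6946*w^2 + 1.978*w + 1.7204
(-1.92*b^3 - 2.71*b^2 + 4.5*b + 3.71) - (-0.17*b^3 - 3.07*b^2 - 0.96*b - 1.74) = -1.75*b^3 + 0.36*b^2 + 5.46*b + 5.45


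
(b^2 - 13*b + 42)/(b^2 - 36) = (b - 7)/(b + 6)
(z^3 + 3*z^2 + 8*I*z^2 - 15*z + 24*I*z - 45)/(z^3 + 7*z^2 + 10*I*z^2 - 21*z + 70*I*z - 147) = (z^2 + z*(3 + 5*I) + 15*I)/(z^2 + 7*z*(1 + I) + 49*I)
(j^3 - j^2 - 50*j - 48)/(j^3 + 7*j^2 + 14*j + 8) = (j^2 - 2*j - 48)/(j^2 + 6*j + 8)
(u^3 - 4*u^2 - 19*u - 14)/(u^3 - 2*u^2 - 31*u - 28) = (u + 2)/(u + 4)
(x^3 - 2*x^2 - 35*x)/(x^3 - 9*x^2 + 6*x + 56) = x*(x + 5)/(x^2 - 2*x - 8)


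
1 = 1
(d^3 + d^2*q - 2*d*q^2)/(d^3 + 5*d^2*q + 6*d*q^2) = (d - q)/(d + 3*q)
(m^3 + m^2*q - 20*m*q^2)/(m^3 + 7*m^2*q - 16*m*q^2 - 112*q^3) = m*(m + 5*q)/(m^2 + 11*m*q + 28*q^2)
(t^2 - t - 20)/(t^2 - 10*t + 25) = (t + 4)/(t - 5)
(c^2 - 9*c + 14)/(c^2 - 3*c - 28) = (c - 2)/(c + 4)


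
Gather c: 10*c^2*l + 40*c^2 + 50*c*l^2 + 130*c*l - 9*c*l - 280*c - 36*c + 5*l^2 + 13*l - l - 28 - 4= c^2*(10*l + 40) + c*(50*l^2 + 121*l - 316) + 5*l^2 + 12*l - 32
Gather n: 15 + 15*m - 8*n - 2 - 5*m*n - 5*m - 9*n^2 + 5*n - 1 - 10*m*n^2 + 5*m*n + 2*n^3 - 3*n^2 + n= 10*m + 2*n^3 + n^2*(-10*m - 12) - 2*n + 12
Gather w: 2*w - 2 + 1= 2*w - 1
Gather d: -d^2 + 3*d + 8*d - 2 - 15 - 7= -d^2 + 11*d - 24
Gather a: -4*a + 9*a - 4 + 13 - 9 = 5*a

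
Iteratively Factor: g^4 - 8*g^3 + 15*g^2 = (g)*(g^3 - 8*g^2 + 15*g) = g*(g - 5)*(g^2 - 3*g) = g^2*(g - 5)*(g - 3)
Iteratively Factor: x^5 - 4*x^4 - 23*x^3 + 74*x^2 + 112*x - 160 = (x + 2)*(x^4 - 6*x^3 - 11*x^2 + 96*x - 80) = (x + 2)*(x + 4)*(x^3 - 10*x^2 + 29*x - 20) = (x - 1)*(x + 2)*(x + 4)*(x^2 - 9*x + 20) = (x - 4)*(x - 1)*(x + 2)*(x + 4)*(x - 5)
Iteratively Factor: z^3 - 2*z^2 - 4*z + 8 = (z - 2)*(z^2 - 4) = (z - 2)*(z + 2)*(z - 2)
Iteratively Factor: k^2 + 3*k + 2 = (k + 1)*(k + 2)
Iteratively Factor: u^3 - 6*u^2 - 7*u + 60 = (u - 4)*(u^2 - 2*u - 15) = (u - 5)*(u - 4)*(u + 3)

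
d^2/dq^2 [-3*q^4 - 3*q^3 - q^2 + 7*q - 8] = -36*q^2 - 18*q - 2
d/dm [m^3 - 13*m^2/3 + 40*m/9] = 3*m^2 - 26*m/3 + 40/9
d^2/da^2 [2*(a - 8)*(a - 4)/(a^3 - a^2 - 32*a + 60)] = 4*(a^6 - 36*a^5 + 324*a^4 - 1104*a^3 + 1524*a^2 - 4848*a + 15248)/(a^9 - 3*a^8 - 93*a^7 + 371*a^6 + 2616*a^5 - 14412*a^4 - 10448*a^3 + 173520*a^2 - 345600*a + 216000)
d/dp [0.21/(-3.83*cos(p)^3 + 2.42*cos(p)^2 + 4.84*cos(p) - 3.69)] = (-2.4129*cos(p)^2 + 1.0164*cos(p) + 1.0164)*sin(p)/(3.83*cos(p)^3 - 2.42*cos(p)^2 - 4.84*cos(p) + 3.69)^2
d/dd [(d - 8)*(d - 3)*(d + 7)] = 3*d^2 - 8*d - 53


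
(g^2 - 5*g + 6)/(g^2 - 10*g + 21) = (g - 2)/(g - 7)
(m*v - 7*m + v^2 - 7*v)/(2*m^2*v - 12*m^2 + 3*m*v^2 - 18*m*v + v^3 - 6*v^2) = (v - 7)/(2*m*v - 12*m + v^2 - 6*v)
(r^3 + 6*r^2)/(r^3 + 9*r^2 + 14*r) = r*(r + 6)/(r^2 + 9*r + 14)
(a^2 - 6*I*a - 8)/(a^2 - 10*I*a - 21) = (-a^2 + 6*I*a + 8)/(-a^2 + 10*I*a + 21)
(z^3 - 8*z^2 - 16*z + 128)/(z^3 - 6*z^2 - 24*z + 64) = (z - 4)/(z - 2)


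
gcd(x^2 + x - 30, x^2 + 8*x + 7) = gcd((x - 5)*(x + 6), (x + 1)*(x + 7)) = 1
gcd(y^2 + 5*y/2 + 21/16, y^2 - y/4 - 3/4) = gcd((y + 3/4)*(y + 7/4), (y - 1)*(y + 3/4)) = y + 3/4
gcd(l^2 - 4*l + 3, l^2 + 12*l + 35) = 1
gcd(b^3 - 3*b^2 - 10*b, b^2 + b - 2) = b + 2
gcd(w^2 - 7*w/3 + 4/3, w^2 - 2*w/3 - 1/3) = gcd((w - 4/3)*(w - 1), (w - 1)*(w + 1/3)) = w - 1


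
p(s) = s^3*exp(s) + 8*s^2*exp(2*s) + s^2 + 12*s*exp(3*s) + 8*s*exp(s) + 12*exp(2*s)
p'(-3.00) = -6.51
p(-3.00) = 6.66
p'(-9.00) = -18.07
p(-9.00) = 80.90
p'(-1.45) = -1.60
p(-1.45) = 0.03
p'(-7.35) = -14.88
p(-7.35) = 53.73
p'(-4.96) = -10.46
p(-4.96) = 23.48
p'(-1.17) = -0.27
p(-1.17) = -0.24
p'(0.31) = 130.73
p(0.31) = 36.68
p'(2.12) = 60485.86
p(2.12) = 18264.23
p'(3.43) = 4246192.97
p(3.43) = 1314893.19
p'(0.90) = 1018.33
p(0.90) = 292.81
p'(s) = s^3*exp(s) + 16*s^2*exp(2*s) + 3*s^2*exp(s) + 36*s*exp(3*s) + 16*s*exp(2*s) + 8*s*exp(s) + 2*s + 12*exp(3*s) + 24*exp(2*s) + 8*exp(s)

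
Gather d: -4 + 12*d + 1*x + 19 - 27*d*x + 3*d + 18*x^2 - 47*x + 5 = d*(15 - 27*x) + 18*x^2 - 46*x + 20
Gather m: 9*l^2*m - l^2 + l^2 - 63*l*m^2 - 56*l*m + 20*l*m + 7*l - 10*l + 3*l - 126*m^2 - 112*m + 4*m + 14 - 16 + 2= m^2*(-63*l - 126) + m*(9*l^2 - 36*l - 108)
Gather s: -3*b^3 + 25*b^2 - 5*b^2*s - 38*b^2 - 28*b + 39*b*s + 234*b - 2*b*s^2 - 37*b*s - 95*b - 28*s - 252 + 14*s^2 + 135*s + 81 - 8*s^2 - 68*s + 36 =-3*b^3 - 13*b^2 + 111*b + s^2*(6 - 2*b) + s*(-5*b^2 + 2*b + 39) - 135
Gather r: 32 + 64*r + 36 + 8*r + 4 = 72*r + 72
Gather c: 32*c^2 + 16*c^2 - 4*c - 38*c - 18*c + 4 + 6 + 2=48*c^2 - 60*c + 12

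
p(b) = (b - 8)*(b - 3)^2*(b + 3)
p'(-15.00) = -21276.00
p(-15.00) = 89424.00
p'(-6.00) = -2133.00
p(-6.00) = 3402.00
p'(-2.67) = -292.49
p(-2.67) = -113.20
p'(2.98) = 1.20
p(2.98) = -0.01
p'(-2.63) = -280.92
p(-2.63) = -124.67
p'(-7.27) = -3400.21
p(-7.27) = 6877.14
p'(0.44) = 106.15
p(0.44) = -170.44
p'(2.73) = 16.34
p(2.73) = -2.20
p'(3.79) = -43.56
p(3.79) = -17.84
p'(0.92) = 101.78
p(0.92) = -120.07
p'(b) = (b - 8)*(b - 3)^2 + (b - 8)*(b + 3)*(2*b - 6) + (b - 3)^2*(b + 3)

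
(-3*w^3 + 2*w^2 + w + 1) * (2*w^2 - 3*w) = -6*w^5 + 13*w^4 - 4*w^3 - w^2 - 3*w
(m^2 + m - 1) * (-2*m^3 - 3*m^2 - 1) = -2*m^5 - 5*m^4 - m^3 + 2*m^2 - m + 1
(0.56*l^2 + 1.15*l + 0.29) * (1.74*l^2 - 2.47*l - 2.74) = 0.9744*l^4 + 0.6178*l^3 - 3.8703*l^2 - 3.8673*l - 0.7946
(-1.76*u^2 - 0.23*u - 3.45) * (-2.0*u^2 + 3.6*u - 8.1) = 3.52*u^4 - 5.876*u^3 + 20.328*u^2 - 10.557*u + 27.945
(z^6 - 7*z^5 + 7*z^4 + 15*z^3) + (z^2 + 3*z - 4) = z^6 - 7*z^5 + 7*z^4 + 15*z^3 + z^2 + 3*z - 4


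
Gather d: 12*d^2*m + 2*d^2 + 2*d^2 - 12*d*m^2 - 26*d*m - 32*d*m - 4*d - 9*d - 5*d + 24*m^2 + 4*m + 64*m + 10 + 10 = d^2*(12*m + 4) + d*(-12*m^2 - 58*m - 18) + 24*m^2 + 68*m + 20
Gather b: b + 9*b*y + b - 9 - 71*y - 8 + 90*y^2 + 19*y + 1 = b*(9*y + 2) + 90*y^2 - 52*y - 16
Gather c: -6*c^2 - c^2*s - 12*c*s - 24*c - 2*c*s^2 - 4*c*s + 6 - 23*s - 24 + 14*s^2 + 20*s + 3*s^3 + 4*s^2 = c^2*(-s - 6) + c*(-2*s^2 - 16*s - 24) + 3*s^3 + 18*s^2 - 3*s - 18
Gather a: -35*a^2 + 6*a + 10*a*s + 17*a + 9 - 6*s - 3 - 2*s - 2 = -35*a^2 + a*(10*s + 23) - 8*s + 4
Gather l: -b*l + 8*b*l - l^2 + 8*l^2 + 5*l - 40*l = 7*l^2 + l*(7*b - 35)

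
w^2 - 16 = (w - 4)*(w + 4)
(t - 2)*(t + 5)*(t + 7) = t^3 + 10*t^2 + 11*t - 70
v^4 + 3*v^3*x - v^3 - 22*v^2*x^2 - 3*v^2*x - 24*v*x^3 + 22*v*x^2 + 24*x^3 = (v - 1)*(v - 4*x)*(v + x)*(v + 6*x)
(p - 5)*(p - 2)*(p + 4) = p^3 - 3*p^2 - 18*p + 40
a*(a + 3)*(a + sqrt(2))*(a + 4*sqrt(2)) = a^4 + 3*a^3 + 5*sqrt(2)*a^3 + 8*a^2 + 15*sqrt(2)*a^2 + 24*a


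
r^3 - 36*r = r*(r - 6)*(r + 6)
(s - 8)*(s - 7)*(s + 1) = s^3 - 14*s^2 + 41*s + 56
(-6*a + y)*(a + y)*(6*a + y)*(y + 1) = -36*a^3*y - 36*a^3 - 36*a^2*y^2 - 36*a^2*y + a*y^3 + a*y^2 + y^4 + y^3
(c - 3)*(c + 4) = c^2 + c - 12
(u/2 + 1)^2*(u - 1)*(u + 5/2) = u^4/4 + 11*u^3/8 + 15*u^2/8 - u - 5/2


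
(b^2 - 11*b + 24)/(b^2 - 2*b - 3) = (b - 8)/(b + 1)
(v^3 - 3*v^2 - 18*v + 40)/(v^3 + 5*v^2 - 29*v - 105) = (v^2 + 2*v - 8)/(v^2 + 10*v + 21)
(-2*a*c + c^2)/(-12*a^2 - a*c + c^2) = c*(2*a - c)/(12*a^2 + a*c - c^2)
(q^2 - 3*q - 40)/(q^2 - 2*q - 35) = (q - 8)/(q - 7)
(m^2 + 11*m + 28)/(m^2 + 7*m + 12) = (m + 7)/(m + 3)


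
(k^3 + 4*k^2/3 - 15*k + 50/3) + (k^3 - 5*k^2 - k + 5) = 2*k^3 - 11*k^2/3 - 16*k + 65/3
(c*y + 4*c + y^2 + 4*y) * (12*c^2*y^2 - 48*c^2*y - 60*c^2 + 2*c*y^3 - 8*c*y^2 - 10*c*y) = 12*c^3*y^3 - 252*c^3*y - 240*c^3 + 14*c^2*y^4 - 294*c^2*y^2 - 280*c^2*y + 2*c*y^5 - 42*c*y^3 - 40*c*y^2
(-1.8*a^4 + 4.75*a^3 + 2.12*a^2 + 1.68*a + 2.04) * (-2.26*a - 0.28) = 4.068*a^5 - 10.231*a^4 - 6.1212*a^3 - 4.3904*a^2 - 5.0808*a - 0.5712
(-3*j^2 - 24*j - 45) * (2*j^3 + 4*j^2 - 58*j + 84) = -6*j^5 - 60*j^4 - 12*j^3 + 960*j^2 + 594*j - 3780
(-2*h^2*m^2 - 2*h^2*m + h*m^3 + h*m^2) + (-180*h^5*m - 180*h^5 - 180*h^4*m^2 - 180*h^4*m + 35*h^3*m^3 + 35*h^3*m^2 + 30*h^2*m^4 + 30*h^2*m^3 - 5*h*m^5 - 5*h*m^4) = -180*h^5*m - 180*h^5 - 180*h^4*m^2 - 180*h^4*m + 35*h^3*m^3 + 35*h^3*m^2 + 30*h^2*m^4 + 30*h^2*m^3 - 2*h^2*m^2 - 2*h^2*m - 5*h*m^5 - 5*h*m^4 + h*m^3 + h*m^2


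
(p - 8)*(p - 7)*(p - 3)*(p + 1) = p^4 - 17*p^3 + 83*p^2 - 67*p - 168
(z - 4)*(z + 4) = z^2 - 16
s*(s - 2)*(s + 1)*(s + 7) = s^4 + 6*s^3 - 9*s^2 - 14*s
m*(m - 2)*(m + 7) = m^3 + 5*m^2 - 14*m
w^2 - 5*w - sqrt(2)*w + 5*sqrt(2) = (w - 5)*(w - sqrt(2))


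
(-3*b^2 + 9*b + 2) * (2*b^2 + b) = -6*b^4 + 15*b^3 + 13*b^2 + 2*b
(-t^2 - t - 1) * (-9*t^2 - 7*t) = 9*t^4 + 16*t^3 + 16*t^2 + 7*t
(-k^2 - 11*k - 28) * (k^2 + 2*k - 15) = -k^4 - 13*k^3 - 35*k^2 + 109*k + 420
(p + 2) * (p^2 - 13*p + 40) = p^3 - 11*p^2 + 14*p + 80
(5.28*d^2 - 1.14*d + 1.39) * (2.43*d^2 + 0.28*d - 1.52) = 12.8304*d^4 - 1.2918*d^3 - 4.9671*d^2 + 2.122*d - 2.1128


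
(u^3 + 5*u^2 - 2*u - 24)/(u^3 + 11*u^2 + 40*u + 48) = (u - 2)/(u + 4)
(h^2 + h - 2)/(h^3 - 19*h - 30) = (h - 1)/(h^2 - 2*h - 15)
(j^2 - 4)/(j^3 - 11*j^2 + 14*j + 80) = (j - 2)/(j^2 - 13*j + 40)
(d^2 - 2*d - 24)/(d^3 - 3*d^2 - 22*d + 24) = 1/(d - 1)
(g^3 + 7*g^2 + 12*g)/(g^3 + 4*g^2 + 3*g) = (g + 4)/(g + 1)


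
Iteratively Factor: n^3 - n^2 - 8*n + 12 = (n - 2)*(n^2 + n - 6) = (n - 2)^2*(n + 3)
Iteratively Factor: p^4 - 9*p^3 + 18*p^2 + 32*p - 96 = (p - 4)*(p^3 - 5*p^2 - 2*p + 24) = (p - 4)^2*(p^2 - p - 6) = (p - 4)^2*(p - 3)*(p + 2)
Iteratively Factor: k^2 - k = (k - 1)*(k)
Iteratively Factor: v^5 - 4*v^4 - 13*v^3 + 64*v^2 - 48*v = (v + 4)*(v^4 - 8*v^3 + 19*v^2 - 12*v) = v*(v + 4)*(v^3 - 8*v^2 + 19*v - 12) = v*(v - 1)*(v + 4)*(v^2 - 7*v + 12) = v*(v - 4)*(v - 1)*(v + 4)*(v - 3)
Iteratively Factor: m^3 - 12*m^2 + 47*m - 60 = (m - 3)*(m^2 - 9*m + 20) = (m - 4)*(m - 3)*(m - 5)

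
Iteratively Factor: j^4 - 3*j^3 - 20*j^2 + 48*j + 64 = (j - 4)*(j^3 + j^2 - 16*j - 16) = (j - 4)*(j + 1)*(j^2 - 16) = (j - 4)^2*(j + 1)*(j + 4)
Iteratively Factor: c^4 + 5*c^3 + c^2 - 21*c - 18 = (c + 3)*(c^3 + 2*c^2 - 5*c - 6) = (c - 2)*(c + 3)*(c^2 + 4*c + 3) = (c - 2)*(c + 3)^2*(c + 1)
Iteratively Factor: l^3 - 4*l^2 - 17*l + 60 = (l - 3)*(l^2 - l - 20) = (l - 5)*(l - 3)*(l + 4)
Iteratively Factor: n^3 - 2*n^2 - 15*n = (n - 5)*(n^2 + 3*n) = n*(n - 5)*(n + 3)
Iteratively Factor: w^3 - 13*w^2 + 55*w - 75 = (w - 5)*(w^2 - 8*w + 15) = (w - 5)*(w - 3)*(w - 5)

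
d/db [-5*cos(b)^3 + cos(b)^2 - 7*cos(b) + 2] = (15*cos(b)^2 - 2*cos(b) + 7)*sin(b)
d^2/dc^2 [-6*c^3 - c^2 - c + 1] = -36*c - 2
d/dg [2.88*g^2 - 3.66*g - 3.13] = 5.76*g - 3.66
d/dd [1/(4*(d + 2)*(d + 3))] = (-2*d - 5)/(4*(d^4 + 10*d^3 + 37*d^2 + 60*d + 36))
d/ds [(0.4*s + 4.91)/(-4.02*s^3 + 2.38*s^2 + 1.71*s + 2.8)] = (3.216*s^3 + 58.2626*s^2 - 23.3716*s - 7.2761)/(16.1604*s^6 - 19.1352*s^5 - 8.084*s^4 - 14.3724*s^3 + 16.2521*s^2 + 9.576*s + 7.84)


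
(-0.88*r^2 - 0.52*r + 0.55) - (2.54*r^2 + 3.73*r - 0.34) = -3.42*r^2 - 4.25*r + 0.89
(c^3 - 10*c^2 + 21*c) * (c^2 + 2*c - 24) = c^5 - 8*c^4 - 23*c^3 + 282*c^2 - 504*c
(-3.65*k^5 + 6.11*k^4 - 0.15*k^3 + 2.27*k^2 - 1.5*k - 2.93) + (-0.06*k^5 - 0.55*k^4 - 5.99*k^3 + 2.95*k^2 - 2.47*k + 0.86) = -3.71*k^5 + 5.56*k^4 - 6.14*k^3 + 5.22*k^2 - 3.97*k - 2.07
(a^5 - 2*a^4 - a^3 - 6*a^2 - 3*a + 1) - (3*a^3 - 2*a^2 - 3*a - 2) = a^5 - 2*a^4 - 4*a^3 - 4*a^2 + 3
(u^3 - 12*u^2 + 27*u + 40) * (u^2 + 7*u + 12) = u^5 - 5*u^4 - 45*u^3 + 85*u^2 + 604*u + 480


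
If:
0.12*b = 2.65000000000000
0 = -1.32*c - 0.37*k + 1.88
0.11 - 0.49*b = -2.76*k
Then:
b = 22.08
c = 0.34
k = 3.88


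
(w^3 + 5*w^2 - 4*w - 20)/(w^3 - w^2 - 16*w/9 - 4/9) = 9*(w^2 + 7*w + 10)/(9*w^2 + 9*w + 2)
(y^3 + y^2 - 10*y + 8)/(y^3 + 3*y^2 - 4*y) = (y - 2)/y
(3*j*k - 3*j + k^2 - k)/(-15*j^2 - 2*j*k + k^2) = (1 - k)/(5*j - k)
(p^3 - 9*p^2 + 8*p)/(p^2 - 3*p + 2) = p*(p - 8)/(p - 2)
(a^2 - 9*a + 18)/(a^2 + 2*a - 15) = (a - 6)/(a + 5)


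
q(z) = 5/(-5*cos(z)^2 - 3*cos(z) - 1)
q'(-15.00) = -5.79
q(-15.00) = -3.11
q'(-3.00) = -0.57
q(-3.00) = -1.71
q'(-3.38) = 1.01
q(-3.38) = -1.78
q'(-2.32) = -8.57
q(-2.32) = -3.92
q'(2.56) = 3.74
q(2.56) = -2.52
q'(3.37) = -0.96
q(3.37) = -1.77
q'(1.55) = -14.15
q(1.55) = -4.70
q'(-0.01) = 0.01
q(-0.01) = -0.56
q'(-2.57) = -3.61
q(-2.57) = -2.48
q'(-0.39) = 0.36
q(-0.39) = -0.62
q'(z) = 5*(-10*sin(z)*cos(z) - 3*sin(z))/(-5*cos(z)^2 - 3*cos(z) - 1)^2 = -5*(10*cos(z) + 3)*sin(z)/(5*cos(z)^2 + 3*cos(z) + 1)^2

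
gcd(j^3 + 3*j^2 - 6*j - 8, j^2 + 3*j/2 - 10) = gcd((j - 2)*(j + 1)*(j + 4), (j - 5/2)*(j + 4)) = j + 4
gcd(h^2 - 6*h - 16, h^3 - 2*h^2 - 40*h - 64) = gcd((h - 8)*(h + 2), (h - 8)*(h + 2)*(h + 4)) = h^2 - 6*h - 16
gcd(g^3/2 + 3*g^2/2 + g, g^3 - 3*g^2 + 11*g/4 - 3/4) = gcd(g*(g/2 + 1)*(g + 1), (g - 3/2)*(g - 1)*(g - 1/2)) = 1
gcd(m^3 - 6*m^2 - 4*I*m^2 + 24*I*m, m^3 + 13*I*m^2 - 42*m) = m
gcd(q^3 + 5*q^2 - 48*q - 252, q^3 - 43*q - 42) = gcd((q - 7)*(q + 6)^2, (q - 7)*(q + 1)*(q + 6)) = q^2 - q - 42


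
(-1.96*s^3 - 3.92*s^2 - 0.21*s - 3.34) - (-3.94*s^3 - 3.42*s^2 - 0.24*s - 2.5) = 1.98*s^3 - 0.5*s^2 + 0.03*s - 0.84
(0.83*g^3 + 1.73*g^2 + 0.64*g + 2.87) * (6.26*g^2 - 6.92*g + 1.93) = 5.1958*g^5 + 5.0862*g^4 - 6.3633*g^3 + 16.8763*g^2 - 18.6252*g + 5.5391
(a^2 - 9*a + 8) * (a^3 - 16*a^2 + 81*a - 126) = a^5 - 25*a^4 + 233*a^3 - 983*a^2 + 1782*a - 1008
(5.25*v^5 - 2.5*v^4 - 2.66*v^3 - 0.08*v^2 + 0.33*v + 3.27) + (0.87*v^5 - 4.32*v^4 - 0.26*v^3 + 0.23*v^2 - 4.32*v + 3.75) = 6.12*v^5 - 6.82*v^4 - 2.92*v^3 + 0.15*v^2 - 3.99*v + 7.02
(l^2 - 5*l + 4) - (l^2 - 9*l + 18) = 4*l - 14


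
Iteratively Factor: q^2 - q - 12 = (q - 4)*(q + 3)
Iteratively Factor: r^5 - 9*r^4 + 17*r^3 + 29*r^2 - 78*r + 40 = (r - 4)*(r^4 - 5*r^3 - 3*r^2 + 17*r - 10) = (r - 4)*(r - 1)*(r^3 - 4*r^2 - 7*r + 10) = (r - 4)*(r - 1)^2*(r^2 - 3*r - 10) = (r - 4)*(r - 1)^2*(r + 2)*(r - 5)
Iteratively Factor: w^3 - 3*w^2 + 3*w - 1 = (w - 1)*(w^2 - 2*w + 1) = (w - 1)^2*(w - 1)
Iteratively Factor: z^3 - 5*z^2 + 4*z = (z - 1)*(z^2 - 4*z) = z*(z - 1)*(z - 4)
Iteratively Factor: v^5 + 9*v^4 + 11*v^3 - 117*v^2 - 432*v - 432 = (v + 4)*(v^4 + 5*v^3 - 9*v^2 - 81*v - 108) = (v - 4)*(v + 4)*(v^3 + 9*v^2 + 27*v + 27) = (v - 4)*(v + 3)*(v + 4)*(v^2 + 6*v + 9) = (v - 4)*(v + 3)^2*(v + 4)*(v + 3)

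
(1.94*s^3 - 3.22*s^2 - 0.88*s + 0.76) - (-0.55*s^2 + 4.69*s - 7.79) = 1.94*s^3 - 2.67*s^2 - 5.57*s + 8.55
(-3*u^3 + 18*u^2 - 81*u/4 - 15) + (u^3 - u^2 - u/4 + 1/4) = -2*u^3 + 17*u^2 - 41*u/2 - 59/4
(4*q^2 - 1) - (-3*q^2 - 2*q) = 7*q^2 + 2*q - 1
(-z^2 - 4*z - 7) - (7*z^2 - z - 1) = -8*z^2 - 3*z - 6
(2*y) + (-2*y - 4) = -4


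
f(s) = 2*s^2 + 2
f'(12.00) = 48.00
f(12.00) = 290.00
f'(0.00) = 0.00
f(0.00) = 2.00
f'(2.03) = 8.12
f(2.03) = 10.24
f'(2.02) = 8.08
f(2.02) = 10.16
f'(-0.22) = -0.88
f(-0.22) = 2.10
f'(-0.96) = -3.84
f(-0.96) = 3.84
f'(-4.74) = -18.96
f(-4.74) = 46.94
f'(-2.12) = -8.48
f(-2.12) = 10.99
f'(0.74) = 2.96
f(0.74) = 3.10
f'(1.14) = 4.56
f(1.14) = 4.60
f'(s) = 4*s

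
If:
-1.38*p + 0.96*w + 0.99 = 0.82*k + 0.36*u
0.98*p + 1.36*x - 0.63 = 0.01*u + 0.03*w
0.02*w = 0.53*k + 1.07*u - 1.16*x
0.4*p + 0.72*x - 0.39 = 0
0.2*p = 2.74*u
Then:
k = 1.86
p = -0.50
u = -0.04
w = -0.17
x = 0.82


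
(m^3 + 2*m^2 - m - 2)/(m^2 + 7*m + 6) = (m^2 + m - 2)/(m + 6)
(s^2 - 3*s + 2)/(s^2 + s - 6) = (s - 1)/(s + 3)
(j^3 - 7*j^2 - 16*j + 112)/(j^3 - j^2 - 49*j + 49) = (j^2 - 16)/(j^2 + 6*j - 7)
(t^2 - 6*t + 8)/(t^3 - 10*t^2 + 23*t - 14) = (t - 4)/(t^2 - 8*t + 7)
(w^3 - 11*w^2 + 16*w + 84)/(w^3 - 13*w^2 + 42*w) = (w + 2)/w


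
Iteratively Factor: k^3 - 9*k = (k + 3)*(k^2 - 3*k) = k*(k + 3)*(k - 3)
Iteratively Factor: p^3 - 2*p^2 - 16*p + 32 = (p - 4)*(p^2 + 2*p - 8) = (p - 4)*(p - 2)*(p + 4)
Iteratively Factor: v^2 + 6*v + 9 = (v + 3)*(v + 3)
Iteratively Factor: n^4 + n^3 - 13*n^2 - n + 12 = (n - 3)*(n^3 + 4*n^2 - n - 4) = (n - 3)*(n + 4)*(n^2 - 1) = (n - 3)*(n - 1)*(n + 4)*(n + 1)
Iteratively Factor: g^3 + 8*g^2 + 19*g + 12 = (g + 3)*(g^2 + 5*g + 4) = (g + 1)*(g + 3)*(g + 4)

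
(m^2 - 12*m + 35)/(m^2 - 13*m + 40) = (m - 7)/(m - 8)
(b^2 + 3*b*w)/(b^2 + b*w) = (b + 3*w)/(b + w)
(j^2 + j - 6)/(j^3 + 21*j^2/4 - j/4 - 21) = 4*(j - 2)/(4*j^2 + 9*j - 28)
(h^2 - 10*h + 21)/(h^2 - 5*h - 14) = (h - 3)/(h + 2)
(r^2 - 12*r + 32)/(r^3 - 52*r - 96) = (r - 4)/(r^2 + 8*r + 12)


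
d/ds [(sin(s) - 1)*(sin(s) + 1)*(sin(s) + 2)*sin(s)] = 2*(2*sin(s)^3 + 3*sin(s)^2 - sin(s) - 1)*cos(s)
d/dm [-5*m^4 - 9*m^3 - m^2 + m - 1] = -20*m^3 - 27*m^2 - 2*m + 1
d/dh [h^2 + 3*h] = 2*h + 3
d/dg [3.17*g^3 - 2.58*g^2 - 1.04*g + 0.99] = 9.51*g^2 - 5.16*g - 1.04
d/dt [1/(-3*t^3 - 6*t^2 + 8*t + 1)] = (9*t^2 + 12*t - 8)/(3*t^3 + 6*t^2 - 8*t - 1)^2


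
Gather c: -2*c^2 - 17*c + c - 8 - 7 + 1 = -2*c^2 - 16*c - 14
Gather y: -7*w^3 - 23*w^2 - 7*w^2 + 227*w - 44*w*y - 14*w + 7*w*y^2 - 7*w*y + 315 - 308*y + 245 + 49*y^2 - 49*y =-7*w^3 - 30*w^2 + 213*w + y^2*(7*w + 49) + y*(-51*w - 357) + 560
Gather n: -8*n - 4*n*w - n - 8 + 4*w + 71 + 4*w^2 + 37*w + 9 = n*(-4*w - 9) + 4*w^2 + 41*w + 72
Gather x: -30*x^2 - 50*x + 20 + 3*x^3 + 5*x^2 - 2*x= 3*x^3 - 25*x^2 - 52*x + 20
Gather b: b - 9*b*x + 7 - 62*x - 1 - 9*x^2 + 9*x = b*(1 - 9*x) - 9*x^2 - 53*x + 6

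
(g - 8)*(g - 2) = g^2 - 10*g + 16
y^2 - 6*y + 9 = (y - 3)^2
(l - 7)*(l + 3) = l^2 - 4*l - 21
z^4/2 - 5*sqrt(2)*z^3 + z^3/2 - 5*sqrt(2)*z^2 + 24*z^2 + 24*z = z*(z/2 + 1/2)*(z - 6*sqrt(2))*(z - 4*sqrt(2))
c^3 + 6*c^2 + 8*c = c*(c + 2)*(c + 4)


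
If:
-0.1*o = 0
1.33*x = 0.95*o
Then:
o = 0.00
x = 0.00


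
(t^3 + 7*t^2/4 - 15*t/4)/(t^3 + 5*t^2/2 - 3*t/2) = (4*t - 5)/(2*(2*t - 1))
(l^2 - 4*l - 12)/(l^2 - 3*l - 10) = (l - 6)/(l - 5)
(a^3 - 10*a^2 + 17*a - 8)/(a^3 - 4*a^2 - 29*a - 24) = (a^2 - 2*a + 1)/(a^2 + 4*a + 3)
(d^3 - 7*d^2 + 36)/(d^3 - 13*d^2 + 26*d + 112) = (d^2 - 9*d + 18)/(d^2 - 15*d + 56)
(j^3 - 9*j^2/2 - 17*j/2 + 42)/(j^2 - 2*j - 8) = (2*j^2 - j - 21)/(2*(j + 2))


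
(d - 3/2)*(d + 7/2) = d^2 + 2*d - 21/4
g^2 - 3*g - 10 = (g - 5)*(g + 2)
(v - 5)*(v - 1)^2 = v^3 - 7*v^2 + 11*v - 5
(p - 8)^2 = p^2 - 16*p + 64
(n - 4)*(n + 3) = n^2 - n - 12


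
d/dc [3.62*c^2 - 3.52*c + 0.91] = 7.24*c - 3.52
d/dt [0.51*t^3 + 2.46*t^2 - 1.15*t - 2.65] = 1.53*t^2 + 4.92*t - 1.15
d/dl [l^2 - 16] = 2*l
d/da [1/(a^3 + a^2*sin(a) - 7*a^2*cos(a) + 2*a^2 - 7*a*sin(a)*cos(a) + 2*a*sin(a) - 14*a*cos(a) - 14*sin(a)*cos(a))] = (-7*a^2*sin(a) - a^2*cos(a) - 3*a^2 - 16*a*sin(a) + 12*a*cos(a) + 7*a*cos(2*a) - 4*a - 2*sin(a) + 7*sin(2*a)/2 + 14*cos(a) + 14*cos(2*a))/((a + 2)^2*(a + sin(a))^2*(a - 7*cos(a))^2)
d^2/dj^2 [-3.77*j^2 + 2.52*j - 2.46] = -7.54000000000000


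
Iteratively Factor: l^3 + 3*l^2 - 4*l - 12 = (l - 2)*(l^2 + 5*l + 6) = (l - 2)*(l + 2)*(l + 3)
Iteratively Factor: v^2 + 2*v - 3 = (v + 3)*(v - 1)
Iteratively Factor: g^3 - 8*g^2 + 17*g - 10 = (g - 5)*(g^2 - 3*g + 2) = (g - 5)*(g - 2)*(g - 1)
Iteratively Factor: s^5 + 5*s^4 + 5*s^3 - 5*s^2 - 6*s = (s + 1)*(s^4 + 4*s^3 + s^2 - 6*s) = (s + 1)*(s + 3)*(s^3 + s^2 - 2*s) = (s + 1)*(s + 2)*(s + 3)*(s^2 - s) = s*(s + 1)*(s + 2)*(s + 3)*(s - 1)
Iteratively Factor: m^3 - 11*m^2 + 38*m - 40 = (m - 5)*(m^2 - 6*m + 8) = (m - 5)*(m - 2)*(m - 4)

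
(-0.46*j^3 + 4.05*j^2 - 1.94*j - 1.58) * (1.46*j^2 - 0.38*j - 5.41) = -0.6716*j^5 + 6.0878*j^4 - 1.8828*j^3 - 23.4801*j^2 + 11.0958*j + 8.5478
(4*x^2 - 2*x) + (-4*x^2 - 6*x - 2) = -8*x - 2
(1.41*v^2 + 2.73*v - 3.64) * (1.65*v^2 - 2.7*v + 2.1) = 2.3265*v^4 + 0.6975*v^3 - 10.416*v^2 + 15.561*v - 7.644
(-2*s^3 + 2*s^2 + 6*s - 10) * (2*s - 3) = -4*s^4 + 10*s^3 + 6*s^2 - 38*s + 30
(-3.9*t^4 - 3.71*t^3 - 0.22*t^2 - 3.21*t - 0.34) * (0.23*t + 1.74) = -0.897*t^5 - 7.6393*t^4 - 6.506*t^3 - 1.1211*t^2 - 5.6636*t - 0.5916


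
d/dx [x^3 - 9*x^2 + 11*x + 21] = 3*x^2 - 18*x + 11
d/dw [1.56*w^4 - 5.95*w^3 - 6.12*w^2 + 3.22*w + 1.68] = 6.24*w^3 - 17.85*w^2 - 12.24*w + 3.22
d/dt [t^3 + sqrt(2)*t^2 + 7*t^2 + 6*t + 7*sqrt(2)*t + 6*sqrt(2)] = 3*t^2 + 2*sqrt(2)*t + 14*t + 6 + 7*sqrt(2)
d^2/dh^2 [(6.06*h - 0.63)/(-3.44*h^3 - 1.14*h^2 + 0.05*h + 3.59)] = (-430.269696*h^5 - 53.12736*h^4 + 21.693936*h^3 - 893.800584*h^2 - 102.340908*h + 7.335366)/(40.707584*h^9 + 40.470912*h^8 + 11.636832*h^7 - 127.142808*h^6 - 84.640404*h^5 - 10.283262*h^4 + 134.232847*h^3 + 44.050377*h^2 - 1.933215*h - 46.268279)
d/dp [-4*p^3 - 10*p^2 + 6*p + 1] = -12*p^2 - 20*p + 6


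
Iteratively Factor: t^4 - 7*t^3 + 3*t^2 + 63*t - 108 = (t + 3)*(t^3 - 10*t^2 + 33*t - 36) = (t - 4)*(t + 3)*(t^2 - 6*t + 9) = (t - 4)*(t - 3)*(t + 3)*(t - 3)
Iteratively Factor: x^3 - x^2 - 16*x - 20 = (x + 2)*(x^2 - 3*x - 10) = (x + 2)^2*(x - 5)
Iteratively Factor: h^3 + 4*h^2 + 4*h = (h)*(h^2 + 4*h + 4) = h*(h + 2)*(h + 2)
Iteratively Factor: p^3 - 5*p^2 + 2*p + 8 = (p - 2)*(p^2 - 3*p - 4) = (p - 4)*(p - 2)*(p + 1)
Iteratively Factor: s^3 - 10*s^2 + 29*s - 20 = (s - 5)*(s^2 - 5*s + 4) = (s - 5)*(s - 4)*(s - 1)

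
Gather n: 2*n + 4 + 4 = 2*n + 8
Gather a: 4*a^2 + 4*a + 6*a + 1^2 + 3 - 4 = 4*a^2 + 10*a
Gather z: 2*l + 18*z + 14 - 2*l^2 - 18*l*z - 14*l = -2*l^2 - 12*l + z*(18 - 18*l) + 14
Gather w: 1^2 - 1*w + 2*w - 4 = w - 3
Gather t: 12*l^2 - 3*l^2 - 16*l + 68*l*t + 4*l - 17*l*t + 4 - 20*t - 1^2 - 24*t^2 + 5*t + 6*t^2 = 9*l^2 - 12*l - 18*t^2 + t*(51*l - 15) + 3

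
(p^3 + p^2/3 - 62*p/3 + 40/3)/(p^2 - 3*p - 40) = (3*p^2 - 14*p + 8)/(3*(p - 8))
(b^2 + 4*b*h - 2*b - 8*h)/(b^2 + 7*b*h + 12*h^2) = (b - 2)/(b + 3*h)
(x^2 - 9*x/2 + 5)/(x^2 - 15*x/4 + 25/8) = 4*(x - 2)/(4*x - 5)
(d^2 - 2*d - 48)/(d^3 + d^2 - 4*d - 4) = (d^2 - 2*d - 48)/(d^3 + d^2 - 4*d - 4)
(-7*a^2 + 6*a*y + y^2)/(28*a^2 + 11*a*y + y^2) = (-a + y)/(4*a + y)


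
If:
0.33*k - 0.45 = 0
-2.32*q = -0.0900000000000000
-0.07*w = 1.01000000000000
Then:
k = 1.36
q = 0.04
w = -14.43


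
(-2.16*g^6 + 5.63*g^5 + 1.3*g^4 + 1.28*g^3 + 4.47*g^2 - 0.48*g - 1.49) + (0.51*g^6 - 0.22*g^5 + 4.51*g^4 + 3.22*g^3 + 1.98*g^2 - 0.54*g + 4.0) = -1.65*g^6 + 5.41*g^5 + 5.81*g^4 + 4.5*g^3 + 6.45*g^2 - 1.02*g + 2.51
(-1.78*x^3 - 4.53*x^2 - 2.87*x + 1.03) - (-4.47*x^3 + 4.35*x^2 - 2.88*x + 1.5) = 2.69*x^3 - 8.88*x^2 + 0.00999999999999979*x - 0.47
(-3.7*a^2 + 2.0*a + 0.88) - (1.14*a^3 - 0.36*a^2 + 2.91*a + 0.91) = -1.14*a^3 - 3.34*a^2 - 0.91*a - 0.03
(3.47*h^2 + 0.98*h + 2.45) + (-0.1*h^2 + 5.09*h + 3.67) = 3.37*h^2 + 6.07*h + 6.12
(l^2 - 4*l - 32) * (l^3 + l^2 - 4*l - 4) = l^5 - 3*l^4 - 40*l^3 - 20*l^2 + 144*l + 128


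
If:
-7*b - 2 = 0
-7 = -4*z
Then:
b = -2/7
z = 7/4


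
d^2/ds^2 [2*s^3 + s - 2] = 12*s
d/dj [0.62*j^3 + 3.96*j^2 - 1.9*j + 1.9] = 1.86*j^2 + 7.92*j - 1.9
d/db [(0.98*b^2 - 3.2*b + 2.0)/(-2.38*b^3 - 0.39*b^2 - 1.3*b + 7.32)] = (2.3324*b^4 - 15.232*b^3 + 11.758*b^2 + 15.9072*b - 20.824)/(5.6644*b^6 + 1.8564*b^5 + 6.3401*b^4 - 33.8292*b^3 - 4.0196*b^2 - 19.032*b + 53.5824)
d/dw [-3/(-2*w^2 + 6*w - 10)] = 3*(3 - 2*w)/(2*(w^2 - 3*w + 5)^2)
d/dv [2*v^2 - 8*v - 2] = 4*v - 8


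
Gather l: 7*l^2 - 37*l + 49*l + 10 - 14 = 7*l^2 + 12*l - 4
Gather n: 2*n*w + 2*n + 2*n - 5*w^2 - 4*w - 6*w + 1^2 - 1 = n*(2*w + 4) - 5*w^2 - 10*w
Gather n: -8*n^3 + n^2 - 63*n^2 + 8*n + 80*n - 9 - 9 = -8*n^3 - 62*n^2 + 88*n - 18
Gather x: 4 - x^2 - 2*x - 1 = -x^2 - 2*x + 3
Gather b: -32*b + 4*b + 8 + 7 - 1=14 - 28*b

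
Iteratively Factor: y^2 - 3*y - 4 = (y + 1)*(y - 4)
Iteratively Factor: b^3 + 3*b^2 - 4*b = (b)*(b^2 + 3*b - 4) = b*(b + 4)*(b - 1)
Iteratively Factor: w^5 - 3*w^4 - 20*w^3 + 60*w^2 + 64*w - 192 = (w + 2)*(w^4 - 5*w^3 - 10*w^2 + 80*w - 96) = (w - 4)*(w + 2)*(w^3 - w^2 - 14*w + 24) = (w - 4)*(w - 3)*(w + 2)*(w^2 + 2*w - 8) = (w - 4)*(w - 3)*(w - 2)*(w + 2)*(w + 4)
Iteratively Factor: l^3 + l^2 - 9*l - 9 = (l + 3)*(l^2 - 2*l - 3) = (l - 3)*(l + 3)*(l + 1)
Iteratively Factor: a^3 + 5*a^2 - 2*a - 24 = (a + 4)*(a^2 + a - 6) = (a - 2)*(a + 4)*(a + 3)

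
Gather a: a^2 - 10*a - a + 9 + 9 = a^2 - 11*a + 18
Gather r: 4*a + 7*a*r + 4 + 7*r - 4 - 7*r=7*a*r + 4*a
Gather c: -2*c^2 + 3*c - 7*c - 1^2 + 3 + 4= -2*c^2 - 4*c + 6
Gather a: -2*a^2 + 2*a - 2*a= -2*a^2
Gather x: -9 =-9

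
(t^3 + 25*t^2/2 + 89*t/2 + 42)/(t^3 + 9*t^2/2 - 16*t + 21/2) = (2*t^2 + 11*t + 12)/(2*t^2 - 5*t + 3)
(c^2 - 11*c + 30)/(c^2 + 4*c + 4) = (c^2 - 11*c + 30)/(c^2 + 4*c + 4)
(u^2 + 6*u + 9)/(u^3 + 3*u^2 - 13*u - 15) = (u^2 + 6*u + 9)/(u^3 + 3*u^2 - 13*u - 15)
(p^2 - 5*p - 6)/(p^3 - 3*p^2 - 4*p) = (p - 6)/(p*(p - 4))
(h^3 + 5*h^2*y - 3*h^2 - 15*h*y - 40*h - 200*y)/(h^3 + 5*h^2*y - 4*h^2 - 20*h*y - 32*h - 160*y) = (h + 5)/(h + 4)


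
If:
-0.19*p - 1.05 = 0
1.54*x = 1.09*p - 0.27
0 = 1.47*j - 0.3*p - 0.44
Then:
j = -0.83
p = -5.53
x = -4.09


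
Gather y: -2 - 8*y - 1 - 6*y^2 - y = -6*y^2 - 9*y - 3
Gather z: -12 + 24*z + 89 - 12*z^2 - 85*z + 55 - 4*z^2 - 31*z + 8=-16*z^2 - 92*z + 140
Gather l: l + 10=l + 10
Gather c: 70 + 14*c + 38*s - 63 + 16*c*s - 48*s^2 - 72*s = c*(16*s + 14) - 48*s^2 - 34*s + 7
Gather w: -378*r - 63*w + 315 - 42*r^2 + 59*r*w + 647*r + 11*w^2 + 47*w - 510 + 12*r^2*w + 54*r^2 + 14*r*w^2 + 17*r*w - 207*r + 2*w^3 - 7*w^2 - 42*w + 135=12*r^2 + 62*r + 2*w^3 + w^2*(14*r + 4) + w*(12*r^2 + 76*r - 58) - 60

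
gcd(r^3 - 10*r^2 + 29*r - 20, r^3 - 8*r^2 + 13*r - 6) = r - 1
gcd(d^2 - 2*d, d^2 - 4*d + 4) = d - 2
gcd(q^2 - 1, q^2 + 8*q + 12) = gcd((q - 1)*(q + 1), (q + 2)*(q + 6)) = 1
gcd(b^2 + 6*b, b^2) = b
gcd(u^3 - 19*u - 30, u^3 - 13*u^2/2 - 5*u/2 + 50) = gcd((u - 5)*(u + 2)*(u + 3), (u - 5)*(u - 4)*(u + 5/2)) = u - 5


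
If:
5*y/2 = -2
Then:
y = -4/5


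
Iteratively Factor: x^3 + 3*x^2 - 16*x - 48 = (x + 3)*(x^2 - 16) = (x + 3)*(x + 4)*(x - 4)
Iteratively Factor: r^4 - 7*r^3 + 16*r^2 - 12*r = (r)*(r^3 - 7*r^2 + 16*r - 12) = r*(r - 2)*(r^2 - 5*r + 6) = r*(r - 3)*(r - 2)*(r - 2)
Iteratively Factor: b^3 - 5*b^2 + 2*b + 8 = (b + 1)*(b^2 - 6*b + 8) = (b - 4)*(b + 1)*(b - 2)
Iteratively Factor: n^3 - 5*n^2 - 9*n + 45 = (n + 3)*(n^2 - 8*n + 15) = (n - 5)*(n + 3)*(n - 3)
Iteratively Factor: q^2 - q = (q)*(q - 1)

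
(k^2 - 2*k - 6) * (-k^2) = -k^4 + 2*k^3 + 6*k^2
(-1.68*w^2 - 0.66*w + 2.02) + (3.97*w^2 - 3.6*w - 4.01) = 2.29*w^2 - 4.26*w - 1.99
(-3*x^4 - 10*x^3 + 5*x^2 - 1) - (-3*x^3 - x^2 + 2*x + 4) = -3*x^4 - 7*x^3 + 6*x^2 - 2*x - 5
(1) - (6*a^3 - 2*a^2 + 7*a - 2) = -6*a^3 + 2*a^2 - 7*a + 3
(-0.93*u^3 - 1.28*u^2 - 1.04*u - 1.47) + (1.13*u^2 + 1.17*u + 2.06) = -0.93*u^3 - 0.15*u^2 + 0.13*u + 0.59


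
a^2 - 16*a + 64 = (a - 8)^2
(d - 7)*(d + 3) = d^2 - 4*d - 21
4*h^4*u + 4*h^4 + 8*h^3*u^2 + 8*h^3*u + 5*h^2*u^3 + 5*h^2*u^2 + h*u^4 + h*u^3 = (h + u)*(2*h + u)^2*(h*u + h)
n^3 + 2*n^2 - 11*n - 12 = (n - 3)*(n + 1)*(n + 4)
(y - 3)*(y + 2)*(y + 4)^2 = y^4 + 7*y^3 + 2*y^2 - 64*y - 96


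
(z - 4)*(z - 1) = z^2 - 5*z + 4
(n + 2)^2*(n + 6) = n^3 + 10*n^2 + 28*n + 24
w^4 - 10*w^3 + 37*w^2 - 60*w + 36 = (w - 3)^2*(w - 2)^2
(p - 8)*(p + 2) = p^2 - 6*p - 16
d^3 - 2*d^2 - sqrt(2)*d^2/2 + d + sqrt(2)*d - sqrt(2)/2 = (d - 1)^2*(d - sqrt(2)/2)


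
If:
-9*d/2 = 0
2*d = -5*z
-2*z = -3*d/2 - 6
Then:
No Solution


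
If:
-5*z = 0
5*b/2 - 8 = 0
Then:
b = 16/5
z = 0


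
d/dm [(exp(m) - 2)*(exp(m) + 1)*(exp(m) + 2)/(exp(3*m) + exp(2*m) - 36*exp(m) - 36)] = -64*exp(2*m)/(exp(4*m) - 72*exp(2*m) + 1296)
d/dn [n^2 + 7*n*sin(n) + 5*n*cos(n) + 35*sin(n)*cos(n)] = -5*n*sin(n) + 7*n*cos(n) + 2*n + 7*sin(n) + 5*cos(n) + 35*cos(2*n)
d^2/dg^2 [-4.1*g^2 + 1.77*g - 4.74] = -8.20000000000000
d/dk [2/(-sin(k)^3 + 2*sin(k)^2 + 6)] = 2*(3*sin(k) - 4)*sin(k)*cos(k)/(sin(k)^3 - 2*sin(k)^2 - 6)^2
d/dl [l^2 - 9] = 2*l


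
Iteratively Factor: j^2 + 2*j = (j + 2)*(j)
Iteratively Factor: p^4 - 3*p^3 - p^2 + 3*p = (p + 1)*(p^3 - 4*p^2 + 3*p) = (p - 3)*(p + 1)*(p^2 - p) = p*(p - 3)*(p + 1)*(p - 1)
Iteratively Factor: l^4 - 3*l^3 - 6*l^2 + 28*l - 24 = (l - 2)*(l^3 - l^2 - 8*l + 12) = (l - 2)^2*(l^2 + l - 6) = (l - 2)^3*(l + 3)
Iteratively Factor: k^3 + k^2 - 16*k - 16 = (k - 4)*(k^2 + 5*k + 4) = (k - 4)*(k + 1)*(k + 4)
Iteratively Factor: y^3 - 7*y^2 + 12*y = (y - 3)*(y^2 - 4*y) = (y - 4)*(y - 3)*(y)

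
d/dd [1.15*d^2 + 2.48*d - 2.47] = 2.3*d + 2.48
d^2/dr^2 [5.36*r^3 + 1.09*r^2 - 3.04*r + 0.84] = 32.16*r + 2.18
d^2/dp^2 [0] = 0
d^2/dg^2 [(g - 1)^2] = 2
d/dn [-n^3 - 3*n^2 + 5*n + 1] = -3*n^2 - 6*n + 5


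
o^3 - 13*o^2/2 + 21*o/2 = o*(o - 7/2)*(o - 3)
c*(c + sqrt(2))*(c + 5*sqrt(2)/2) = c^3 + 7*sqrt(2)*c^2/2 + 5*c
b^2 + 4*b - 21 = (b - 3)*(b + 7)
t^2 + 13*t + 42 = (t + 6)*(t + 7)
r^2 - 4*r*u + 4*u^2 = (r - 2*u)^2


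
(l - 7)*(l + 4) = l^2 - 3*l - 28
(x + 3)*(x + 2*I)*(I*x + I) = I*x^3 - 2*x^2 + 4*I*x^2 - 8*x + 3*I*x - 6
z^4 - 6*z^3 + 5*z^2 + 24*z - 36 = (z - 3)^2*(z - 2)*(z + 2)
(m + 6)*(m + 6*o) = m^2 + 6*m*o + 6*m + 36*o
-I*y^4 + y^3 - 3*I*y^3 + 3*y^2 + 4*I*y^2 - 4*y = y*(y - 1)*(y + 4)*(-I*y + 1)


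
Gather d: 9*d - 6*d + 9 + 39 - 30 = 3*d + 18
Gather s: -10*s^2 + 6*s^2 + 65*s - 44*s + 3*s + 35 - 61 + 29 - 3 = -4*s^2 + 24*s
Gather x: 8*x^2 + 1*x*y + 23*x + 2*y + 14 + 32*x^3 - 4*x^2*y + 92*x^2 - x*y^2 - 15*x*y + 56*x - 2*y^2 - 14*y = 32*x^3 + x^2*(100 - 4*y) + x*(-y^2 - 14*y + 79) - 2*y^2 - 12*y + 14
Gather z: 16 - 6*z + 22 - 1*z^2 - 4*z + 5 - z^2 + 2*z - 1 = -2*z^2 - 8*z + 42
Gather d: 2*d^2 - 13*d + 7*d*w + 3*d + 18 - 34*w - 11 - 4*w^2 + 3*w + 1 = 2*d^2 + d*(7*w - 10) - 4*w^2 - 31*w + 8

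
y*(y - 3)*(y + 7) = y^3 + 4*y^2 - 21*y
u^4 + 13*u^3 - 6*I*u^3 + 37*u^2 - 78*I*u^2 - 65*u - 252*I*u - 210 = (u + 6)*(u + 7)*(u - 5*I)*(u - I)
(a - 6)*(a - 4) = a^2 - 10*a + 24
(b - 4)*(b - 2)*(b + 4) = b^3 - 2*b^2 - 16*b + 32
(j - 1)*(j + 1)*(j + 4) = j^3 + 4*j^2 - j - 4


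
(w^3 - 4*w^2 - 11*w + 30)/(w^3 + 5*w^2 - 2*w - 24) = (w - 5)/(w + 4)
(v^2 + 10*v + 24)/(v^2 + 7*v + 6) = (v + 4)/(v + 1)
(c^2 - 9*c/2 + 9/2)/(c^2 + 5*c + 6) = (2*c^2 - 9*c + 9)/(2*(c^2 + 5*c + 6))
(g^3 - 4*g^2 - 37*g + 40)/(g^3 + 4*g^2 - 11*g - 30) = (g^2 - 9*g + 8)/(g^2 - g - 6)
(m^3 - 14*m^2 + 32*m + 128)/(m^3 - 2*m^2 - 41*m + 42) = (m^3 - 14*m^2 + 32*m + 128)/(m^3 - 2*m^2 - 41*m + 42)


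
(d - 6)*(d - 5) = d^2 - 11*d + 30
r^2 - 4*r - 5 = (r - 5)*(r + 1)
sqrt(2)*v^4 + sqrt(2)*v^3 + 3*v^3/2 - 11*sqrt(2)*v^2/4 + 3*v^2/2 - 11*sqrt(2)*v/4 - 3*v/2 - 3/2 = (v + 1)*(v - sqrt(2))*(v + 3*sqrt(2)/2)*(sqrt(2)*v + 1/2)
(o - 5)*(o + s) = o^2 + o*s - 5*o - 5*s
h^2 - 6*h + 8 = (h - 4)*(h - 2)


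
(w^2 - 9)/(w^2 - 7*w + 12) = (w + 3)/(w - 4)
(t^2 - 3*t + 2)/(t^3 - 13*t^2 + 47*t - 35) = (t - 2)/(t^2 - 12*t + 35)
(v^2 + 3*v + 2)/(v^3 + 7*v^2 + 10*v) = (v + 1)/(v*(v + 5))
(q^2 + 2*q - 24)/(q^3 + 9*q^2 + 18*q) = (q - 4)/(q*(q + 3))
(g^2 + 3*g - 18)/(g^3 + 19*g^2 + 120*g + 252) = (g - 3)/(g^2 + 13*g + 42)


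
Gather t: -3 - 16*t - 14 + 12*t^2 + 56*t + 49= 12*t^2 + 40*t + 32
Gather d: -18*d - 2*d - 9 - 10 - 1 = -20*d - 20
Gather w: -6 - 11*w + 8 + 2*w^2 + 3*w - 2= 2*w^2 - 8*w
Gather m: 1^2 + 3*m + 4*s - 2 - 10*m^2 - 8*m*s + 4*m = -10*m^2 + m*(7 - 8*s) + 4*s - 1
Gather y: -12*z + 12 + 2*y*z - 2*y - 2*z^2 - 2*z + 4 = y*(2*z - 2) - 2*z^2 - 14*z + 16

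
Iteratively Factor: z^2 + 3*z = (z + 3)*(z)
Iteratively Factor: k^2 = (k)*(k)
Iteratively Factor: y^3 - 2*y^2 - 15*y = (y + 3)*(y^2 - 5*y) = y*(y + 3)*(y - 5)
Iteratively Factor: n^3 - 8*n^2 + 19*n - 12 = (n - 3)*(n^2 - 5*n + 4) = (n - 4)*(n - 3)*(n - 1)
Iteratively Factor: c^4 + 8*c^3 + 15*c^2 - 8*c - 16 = (c + 4)*(c^3 + 4*c^2 - c - 4) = (c - 1)*(c + 4)*(c^2 + 5*c + 4) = (c - 1)*(c + 1)*(c + 4)*(c + 4)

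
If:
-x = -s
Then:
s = x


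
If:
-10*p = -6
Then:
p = 3/5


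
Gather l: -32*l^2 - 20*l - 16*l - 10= -32*l^2 - 36*l - 10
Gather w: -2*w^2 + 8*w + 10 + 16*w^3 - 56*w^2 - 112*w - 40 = 16*w^3 - 58*w^2 - 104*w - 30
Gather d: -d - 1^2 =-d - 1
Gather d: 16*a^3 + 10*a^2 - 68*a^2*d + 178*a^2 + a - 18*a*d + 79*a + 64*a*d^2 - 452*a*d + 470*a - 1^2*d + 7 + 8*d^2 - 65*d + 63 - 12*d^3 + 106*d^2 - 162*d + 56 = 16*a^3 + 188*a^2 + 550*a - 12*d^3 + d^2*(64*a + 114) + d*(-68*a^2 - 470*a - 228) + 126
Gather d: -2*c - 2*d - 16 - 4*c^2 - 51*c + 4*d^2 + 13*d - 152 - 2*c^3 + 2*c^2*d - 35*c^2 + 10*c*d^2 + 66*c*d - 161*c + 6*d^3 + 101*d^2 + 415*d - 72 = -2*c^3 - 39*c^2 - 214*c + 6*d^3 + d^2*(10*c + 105) + d*(2*c^2 + 66*c + 426) - 240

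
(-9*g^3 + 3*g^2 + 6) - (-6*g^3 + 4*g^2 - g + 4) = -3*g^3 - g^2 + g + 2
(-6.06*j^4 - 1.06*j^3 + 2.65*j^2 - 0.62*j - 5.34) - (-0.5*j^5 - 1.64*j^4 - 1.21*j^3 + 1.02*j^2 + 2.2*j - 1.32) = 0.5*j^5 - 4.42*j^4 + 0.15*j^3 + 1.63*j^2 - 2.82*j - 4.02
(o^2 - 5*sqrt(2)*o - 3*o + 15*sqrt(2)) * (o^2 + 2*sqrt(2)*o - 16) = o^4 - 3*sqrt(2)*o^3 - 3*o^3 - 36*o^2 + 9*sqrt(2)*o^2 + 108*o + 80*sqrt(2)*o - 240*sqrt(2)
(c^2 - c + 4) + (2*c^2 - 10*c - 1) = 3*c^2 - 11*c + 3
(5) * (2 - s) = 10 - 5*s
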